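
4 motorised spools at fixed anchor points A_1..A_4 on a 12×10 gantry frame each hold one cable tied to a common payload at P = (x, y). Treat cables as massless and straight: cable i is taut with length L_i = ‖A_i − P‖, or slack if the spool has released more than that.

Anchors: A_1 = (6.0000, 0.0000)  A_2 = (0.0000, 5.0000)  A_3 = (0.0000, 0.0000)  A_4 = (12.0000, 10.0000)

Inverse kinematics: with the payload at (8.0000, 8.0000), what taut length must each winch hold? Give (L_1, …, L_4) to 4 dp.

(8.2462, 8.5440, 11.3137, 4.4721)

L_1 = √((6.0000−8.0000)² + (0.0000−8.0000)²) = 8.2462
L_2 = √((0.0000−8.0000)² + (5.0000−8.0000)²) = 8.5440
L_3 = √((0.0000−8.0000)² + (0.0000−8.0000)²) = 11.3137
L_4 = √((12.0000−8.0000)² + (10.0000−8.0000)²) = 4.4721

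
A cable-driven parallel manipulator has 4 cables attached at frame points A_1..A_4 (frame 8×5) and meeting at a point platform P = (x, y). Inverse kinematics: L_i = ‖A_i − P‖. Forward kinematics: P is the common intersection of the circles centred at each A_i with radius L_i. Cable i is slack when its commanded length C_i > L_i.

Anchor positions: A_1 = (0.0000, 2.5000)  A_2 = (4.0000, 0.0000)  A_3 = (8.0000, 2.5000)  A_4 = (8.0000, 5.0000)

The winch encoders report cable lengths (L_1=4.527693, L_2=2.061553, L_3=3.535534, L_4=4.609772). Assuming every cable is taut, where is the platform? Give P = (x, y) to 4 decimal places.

expand ‖A_i−P‖²=L_i² and subtract eq 1 (c_i ≔ ‖A_i‖²−L_i²)
c_1 = 0.0000+6.2500−20.5000 = -14.2500
eq1−eq2 → [-8.0000  5.0000]·P = -26.0000
eq1−eq3 → [-16.0000  0.0000]·P = -72.0000
eq1−eq4 → [-16.0000  -5.0000]·P = -82.0000
2×2 solve → P = (4.5000, 2.0000)
check cable 4: ‖A_4−P‖² = 21.2500 ≈ L_4² = 21.2500 ✓

(4.5000, 2.0000)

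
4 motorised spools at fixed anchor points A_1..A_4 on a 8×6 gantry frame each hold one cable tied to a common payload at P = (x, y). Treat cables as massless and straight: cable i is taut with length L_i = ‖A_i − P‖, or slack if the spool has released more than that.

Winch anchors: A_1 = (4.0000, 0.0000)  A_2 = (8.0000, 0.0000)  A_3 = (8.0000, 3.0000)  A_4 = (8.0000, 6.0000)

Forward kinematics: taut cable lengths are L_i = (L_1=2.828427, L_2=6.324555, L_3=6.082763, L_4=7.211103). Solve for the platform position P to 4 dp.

circle eqns → linear via eq_j − eq_1; set q_j = A_j·A_j − L_j²
q_1 = 16.0000+0.0000−8.0000 = 8.0000
-8.0000·x + 0.0000·y = q_1−q_2 = -16.0000
-8.0000·x − 6.0000·y = q_1−q_3 = -28.0000
-8.0000·x − 12.0000·y = q_1−q_4 = -40.0000
solve first two rows → x=2.0000, y=2.0000
check cable 4: ‖A_4−P‖² = 52.0000 ≈ L_4² = 52.0000 ✓

(2.0000, 2.0000)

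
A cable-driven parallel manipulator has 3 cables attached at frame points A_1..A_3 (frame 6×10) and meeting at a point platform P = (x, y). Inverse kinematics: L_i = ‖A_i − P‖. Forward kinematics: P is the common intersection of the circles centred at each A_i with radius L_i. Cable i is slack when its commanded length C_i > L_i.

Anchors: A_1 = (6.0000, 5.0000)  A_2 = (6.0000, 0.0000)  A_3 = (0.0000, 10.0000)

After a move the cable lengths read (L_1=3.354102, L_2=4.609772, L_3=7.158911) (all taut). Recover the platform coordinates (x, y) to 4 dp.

(3.0000, 3.5000)

expand ‖A_i−P‖²=L_i² and subtract eq 1 (c_i ≔ ‖A_i‖²−L_i²)
c_1 = 36.0000+25.0000−11.2500 = 49.7500
eq1−eq2 → [0.0000  10.0000]·P = 35.0000
eq1−eq3 → [12.0000  -10.0000]·P = 1.0000
2×2 solve → P = (3.0000, 3.5000)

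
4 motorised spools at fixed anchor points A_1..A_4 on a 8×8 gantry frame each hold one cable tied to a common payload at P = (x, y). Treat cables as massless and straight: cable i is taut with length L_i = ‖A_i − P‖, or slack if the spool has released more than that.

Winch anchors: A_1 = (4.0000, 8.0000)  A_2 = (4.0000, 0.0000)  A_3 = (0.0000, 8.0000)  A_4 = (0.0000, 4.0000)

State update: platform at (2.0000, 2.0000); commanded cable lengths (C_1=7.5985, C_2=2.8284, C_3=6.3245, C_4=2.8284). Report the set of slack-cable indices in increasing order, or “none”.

cable 1: √((2.0000)²+(6.0000)²)=6.3246, C_1=7.5985: slack
cable 2: √((2.0000)²+(-2.0000)²)=2.8284, C_2=2.8284: taut
cable 3: √((-2.0000)²+(6.0000)²)=6.3246, C_3=6.3245: taut
cable 4: √((-2.0000)²+(2.0000)²)=2.8284, C_4=2.8284: taut

1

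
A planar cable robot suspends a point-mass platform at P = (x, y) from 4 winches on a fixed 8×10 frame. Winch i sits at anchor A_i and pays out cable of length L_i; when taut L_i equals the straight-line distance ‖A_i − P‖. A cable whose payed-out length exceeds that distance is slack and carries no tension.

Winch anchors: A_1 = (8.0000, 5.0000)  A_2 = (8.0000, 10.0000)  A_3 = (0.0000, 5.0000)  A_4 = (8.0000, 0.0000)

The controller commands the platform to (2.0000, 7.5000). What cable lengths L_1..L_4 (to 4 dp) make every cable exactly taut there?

(6.5000, 6.5000, 3.2016, 9.6047)

L_1 = √((8.0000−2.0000)² + (5.0000−7.5000)²) = 6.5000
L_2 = √((8.0000−2.0000)² + (10.0000−7.5000)²) = 6.5000
L_3 = √((0.0000−2.0000)² + (5.0000−7.5000)²) = 3.2016
L_4 = √((8.0000−2.0000)² + (0.0000−7.5000)²) = 9.6047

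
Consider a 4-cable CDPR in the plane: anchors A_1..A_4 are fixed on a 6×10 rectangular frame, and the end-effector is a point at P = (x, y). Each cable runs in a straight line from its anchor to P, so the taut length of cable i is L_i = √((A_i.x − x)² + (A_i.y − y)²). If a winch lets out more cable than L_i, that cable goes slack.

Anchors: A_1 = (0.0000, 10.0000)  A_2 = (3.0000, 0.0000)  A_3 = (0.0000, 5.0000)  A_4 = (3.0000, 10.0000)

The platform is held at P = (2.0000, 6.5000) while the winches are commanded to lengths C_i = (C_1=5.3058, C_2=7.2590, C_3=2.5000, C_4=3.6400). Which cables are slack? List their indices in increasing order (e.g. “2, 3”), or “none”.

1, 2

cable 1: √((-2.0000)²+(3.5000)²)=4.0311, C_1=5.3058: slack
cable 2: √((1.0000)²+(-6.5000)²)=6.5765, C_2=7.2590: slack
cable 3: √((-2.0000)²+(-1.5000)²)=2.5000, C_3=2.5000: taut
cable 4: √((1.0000)²+(3.5000)²)=3.6401, C_4=3.6400: taut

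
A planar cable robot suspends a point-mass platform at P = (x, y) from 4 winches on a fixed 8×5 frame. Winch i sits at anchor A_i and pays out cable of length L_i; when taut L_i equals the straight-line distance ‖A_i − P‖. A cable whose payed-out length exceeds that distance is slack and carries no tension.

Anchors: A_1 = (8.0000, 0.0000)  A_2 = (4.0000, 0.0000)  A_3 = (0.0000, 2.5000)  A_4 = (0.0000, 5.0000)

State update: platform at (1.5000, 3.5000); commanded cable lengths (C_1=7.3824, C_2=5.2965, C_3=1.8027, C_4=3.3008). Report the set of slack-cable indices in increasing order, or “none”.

2, 4

cable 1: L_1 = ‖A_1−P‖ = 7.3824;  C_1 = 7.3824 → taut
cable 2: L_2 = ‖A_2−P‖ = 4.3012;  C_2 = 5.2965 → slack
cable 3: L_3 = ‖A_3−P‖ = 1.8028;  C_3 = 1.8027 → taut
cable 4: L_4 = ‖A_4−P‖ = 2.1213;  C_4 = 3.3008 → slack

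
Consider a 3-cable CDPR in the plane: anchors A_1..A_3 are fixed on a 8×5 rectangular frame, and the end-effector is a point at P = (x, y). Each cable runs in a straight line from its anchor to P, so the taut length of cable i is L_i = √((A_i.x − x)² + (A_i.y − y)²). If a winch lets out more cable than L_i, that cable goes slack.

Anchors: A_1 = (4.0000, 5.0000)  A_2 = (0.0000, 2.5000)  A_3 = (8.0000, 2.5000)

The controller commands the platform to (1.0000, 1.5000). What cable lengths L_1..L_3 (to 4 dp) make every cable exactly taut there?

(4.6098, 1.4142, 7.0711)

L_1: Δ = A_1−P = (3.0000, 3.5000) → ‖Δ‖ = √21.2500 = 4.6098
L_2: Δ = A_2−P = (-1.0000, 1.0000) → ‖Δ‖ = √2.0000 = 1.4142
L_3: Δ = A_3−P = (7.0000, 1.0000) → ‖Δ‖ = √50.0000 = 7.0711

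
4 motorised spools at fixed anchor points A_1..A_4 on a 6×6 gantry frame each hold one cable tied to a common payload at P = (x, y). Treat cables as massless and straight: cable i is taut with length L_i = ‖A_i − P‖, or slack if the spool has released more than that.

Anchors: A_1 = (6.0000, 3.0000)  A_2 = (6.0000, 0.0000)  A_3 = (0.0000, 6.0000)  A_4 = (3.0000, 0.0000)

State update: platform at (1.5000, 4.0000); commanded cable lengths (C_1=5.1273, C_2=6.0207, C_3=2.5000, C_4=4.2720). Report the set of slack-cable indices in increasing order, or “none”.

cable 1: L_1 = ‖A_1−P‖ = 4.6098;  C_1 = 5.1273 → slack
cable 2: L_2 = ‖A_2−P‖ = 6.0208;  C_2 = 6.0207 → taut
cable 3: L_3 = ‖A_3−P‖ = 2.5000;  C_3 = 2.5000 → taut
cable 4: L_4 = ‖A_4−P‖ = 4.2720;  C_4 = 4.2720 → taut

1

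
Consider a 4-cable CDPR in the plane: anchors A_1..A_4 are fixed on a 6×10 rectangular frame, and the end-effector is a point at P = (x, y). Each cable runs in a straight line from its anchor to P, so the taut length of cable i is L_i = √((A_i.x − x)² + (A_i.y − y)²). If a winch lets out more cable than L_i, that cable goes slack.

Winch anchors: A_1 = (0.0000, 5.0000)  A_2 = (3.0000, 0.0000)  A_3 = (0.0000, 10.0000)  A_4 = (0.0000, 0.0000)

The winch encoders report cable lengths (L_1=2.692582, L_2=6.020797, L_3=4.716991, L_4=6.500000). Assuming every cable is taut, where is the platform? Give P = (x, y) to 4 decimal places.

(2.5000, 6.0000)

circle eqns → linear via eq_j − eq_1; set q_j = A_j·A_j − L_j²
q_1 = 0.0000+25.0000−7.2500 = 17.7500
-6.0000·x + 10.0000·y = q_1−q_2 = 45.0000
0.0000·x − 10.0000·y = q_1−q_3 = -60.0000
0.0000·x + 10.0000·y = q_1−q_4 = 60.0000
solve first two rows → x=2.5000, y=6.0000
check cable 4: ‖A_4−P‖² = 42.2500 ≈ L_4² = 42.2500 ✓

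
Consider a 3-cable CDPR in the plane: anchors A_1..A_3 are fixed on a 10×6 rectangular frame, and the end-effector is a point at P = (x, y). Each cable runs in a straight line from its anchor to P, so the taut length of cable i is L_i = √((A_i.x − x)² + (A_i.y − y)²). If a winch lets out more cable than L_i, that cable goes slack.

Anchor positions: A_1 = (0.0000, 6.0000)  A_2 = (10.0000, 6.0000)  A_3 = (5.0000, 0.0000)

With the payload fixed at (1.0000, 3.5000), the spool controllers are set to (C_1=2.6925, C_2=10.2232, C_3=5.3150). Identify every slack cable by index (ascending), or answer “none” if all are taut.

i=1: geometric 2.6926 vs commanded 2.6925 ⇒ taut
i=2: geometric 9.3408 vs commanded 10.2232 ⇒ slack
i=3: geometric 5.3151 vs commanded 5.3150 ⇒ taut

2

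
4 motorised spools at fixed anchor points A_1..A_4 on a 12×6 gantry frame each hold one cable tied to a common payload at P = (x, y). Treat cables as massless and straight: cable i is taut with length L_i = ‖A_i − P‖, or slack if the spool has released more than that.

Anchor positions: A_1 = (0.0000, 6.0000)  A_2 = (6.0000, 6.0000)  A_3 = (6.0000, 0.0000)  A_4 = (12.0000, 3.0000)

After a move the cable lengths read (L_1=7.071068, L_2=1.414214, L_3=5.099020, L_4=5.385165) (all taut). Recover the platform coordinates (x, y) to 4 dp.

each cable: (A_i−P)·(A_i−P) = L_i²; let k_i = ‖A_i‖²−L_i²
k_1 = 0.0000+36.0000−50.0000 = -14.0000
row 1: -12.0000x + 0.0000y = -84.0000  (k_2=70.0000)
row 2: -12.0000x + 12.0000y = -24.0000  (k_3=10.0000)
row 3: -24.0000x + 6.0000y = -138.0000  (k_4=124.0000)
Cramer on rows 1–2 → x = 7.0000, y = 5.0000
check cable 4: ‖A_4−P‖² = 29.0000 ≈ L_4² = 29.0000 ✓

(7.0000, 5.0000)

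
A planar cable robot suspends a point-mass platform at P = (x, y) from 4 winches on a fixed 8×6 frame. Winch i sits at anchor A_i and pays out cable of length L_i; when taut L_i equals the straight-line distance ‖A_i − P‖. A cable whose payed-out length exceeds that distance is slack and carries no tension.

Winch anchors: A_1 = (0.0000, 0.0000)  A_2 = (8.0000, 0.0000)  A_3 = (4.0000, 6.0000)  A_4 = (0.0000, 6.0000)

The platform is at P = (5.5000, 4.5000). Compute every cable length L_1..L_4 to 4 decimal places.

cable 1: Δx=-5.5000, Δy=-4.5000; L_1 = √(Δx²+Δy²) = 7.1063
cable 2: Δx=2.5000, Δy=-4.5000; L_2 = √(Δx²+Δy²) = 5.1478
cable 3: Δx=-1.5000, Δy=1.5000; L_3 = √(Δx²+Δy²) = 2.1213
cable 4: Δx=-5.5000, Δy=1.5000; L_4 = √(Δx²+Δy²) = 5.7009

(7.1063, 5.1478, 2.1213, 5.7009)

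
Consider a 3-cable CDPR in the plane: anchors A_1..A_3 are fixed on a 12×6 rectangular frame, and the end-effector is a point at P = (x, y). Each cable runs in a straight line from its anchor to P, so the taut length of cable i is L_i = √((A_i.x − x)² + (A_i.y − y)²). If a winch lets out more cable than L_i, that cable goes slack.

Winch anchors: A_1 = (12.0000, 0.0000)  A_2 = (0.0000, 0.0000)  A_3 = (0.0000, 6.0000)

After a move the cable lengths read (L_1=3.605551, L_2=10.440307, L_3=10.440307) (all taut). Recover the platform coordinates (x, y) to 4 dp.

(10.0000, 3.0000)

each cable: (A_i−P)·(A_i−P) = L_i²; let c_i = ‖A_i‖²−L_i²
c_1 = 144.0000+0.0000−13.0000 = 131.0000
row 1: 24.0000x + 0.0000y = 240.0000  (c_2=-109.0000)
row 2: 24.0000x − 12.0000y = 204.0000  (c_3=-73.0000)
Cramer on rows 1–2 → x = 10.0000, y = 3.0000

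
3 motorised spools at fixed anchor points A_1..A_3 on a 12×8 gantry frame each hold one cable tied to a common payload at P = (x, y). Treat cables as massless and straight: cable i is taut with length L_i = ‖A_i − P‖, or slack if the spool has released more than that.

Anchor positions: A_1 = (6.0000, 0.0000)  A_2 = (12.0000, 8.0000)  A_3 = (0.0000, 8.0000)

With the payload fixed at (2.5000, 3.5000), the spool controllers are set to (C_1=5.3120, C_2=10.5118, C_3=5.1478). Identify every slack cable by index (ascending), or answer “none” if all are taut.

cable 1: √((3.5000)²+(-3.5000)²)=4.9497, C_1=5.3120: slack
cable 2: √((9.5000)²+(4.5000)²)=10.5119, C_2=10.5118: taut
cable 3: √((-2.5000)²+(4.5000)²)=5.1478, C_3=5.1478: taut

1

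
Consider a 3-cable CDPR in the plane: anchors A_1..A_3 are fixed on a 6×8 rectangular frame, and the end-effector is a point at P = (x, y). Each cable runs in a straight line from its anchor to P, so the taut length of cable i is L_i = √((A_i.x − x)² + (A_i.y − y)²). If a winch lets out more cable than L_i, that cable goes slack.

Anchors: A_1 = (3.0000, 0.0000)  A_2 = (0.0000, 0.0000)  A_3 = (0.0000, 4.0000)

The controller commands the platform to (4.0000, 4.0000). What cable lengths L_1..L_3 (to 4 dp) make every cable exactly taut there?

(4.1231, 5.6569, 4.0000)

L_1 = √((3.0000−4.0000)² + (0.0000−4.0000)²) = 4.1231
L_2 = √((0.0000−4.0000)² + (0.0000−4.0000)²) = 5.6569
L_3 = √((0.0000−4.0000)² + (4.0000−4.0000)²) = 4.0000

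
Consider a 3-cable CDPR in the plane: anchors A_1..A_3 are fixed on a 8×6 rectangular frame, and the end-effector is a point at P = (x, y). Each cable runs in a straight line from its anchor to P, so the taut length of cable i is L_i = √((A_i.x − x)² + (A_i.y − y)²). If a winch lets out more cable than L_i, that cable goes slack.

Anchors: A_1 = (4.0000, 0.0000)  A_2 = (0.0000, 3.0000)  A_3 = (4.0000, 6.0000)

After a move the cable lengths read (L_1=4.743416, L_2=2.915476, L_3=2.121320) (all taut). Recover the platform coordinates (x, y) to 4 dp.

expand ‖A_i−P‖²=L_i² and subtract eq 1 (c_i ≔ ‖A_i‖²−L_i²)
c_1 = 16.0000+0.0000−22.5000 = -6.5000
eq1−eq2 → [8.0000  -6.0000]·P = -7.0000
eq1−eq3 → [0.0000  -12.0000]·P = -54.0000
2×2 solve → P = (2.5000, 4.5000)

(2.5000, 4.5000)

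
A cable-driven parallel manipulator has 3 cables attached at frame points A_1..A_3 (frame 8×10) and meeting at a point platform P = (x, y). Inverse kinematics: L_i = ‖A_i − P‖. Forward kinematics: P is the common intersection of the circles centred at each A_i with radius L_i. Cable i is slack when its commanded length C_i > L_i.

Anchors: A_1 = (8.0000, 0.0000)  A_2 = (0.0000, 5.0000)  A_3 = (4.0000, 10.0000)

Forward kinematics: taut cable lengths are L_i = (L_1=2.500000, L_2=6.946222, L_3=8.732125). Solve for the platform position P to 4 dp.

circle eqns → linear via eq_j − eq_1; set c_j = A_j·A_j − L_j²
c_1 = 64.0000+0.0000−6.2500 = 57.7500
16.0000·x − 10.0000·y = c_1−c_2 = 81.0000
8.0000·x − 20.0000·y = c_1−c_3 = 18.0000
solve first two rows → x=6.0000, y=1.5000

(6.0000, 1.5000)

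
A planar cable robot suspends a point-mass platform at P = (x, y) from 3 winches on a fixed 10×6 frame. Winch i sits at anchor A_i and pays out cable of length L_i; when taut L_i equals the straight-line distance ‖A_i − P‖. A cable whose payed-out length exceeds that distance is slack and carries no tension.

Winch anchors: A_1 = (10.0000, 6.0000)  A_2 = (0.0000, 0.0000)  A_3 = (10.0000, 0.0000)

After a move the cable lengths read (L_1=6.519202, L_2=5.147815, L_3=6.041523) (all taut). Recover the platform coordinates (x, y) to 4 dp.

circle eqns → linear via eq_j − eq_1; set k_j = A_j·A_j − L_j²
k_1 = 100.0000+36.0000−42.5000 = 93.5000
20.0000·x + 12.0000·y = k_1−k_2 = 120.0000
0.0000·x + 12.0000·y = k_1−k_3 = 30.0000
solve first two rows → x=4.5000, y=2.5000

(4.5000, 2.5000)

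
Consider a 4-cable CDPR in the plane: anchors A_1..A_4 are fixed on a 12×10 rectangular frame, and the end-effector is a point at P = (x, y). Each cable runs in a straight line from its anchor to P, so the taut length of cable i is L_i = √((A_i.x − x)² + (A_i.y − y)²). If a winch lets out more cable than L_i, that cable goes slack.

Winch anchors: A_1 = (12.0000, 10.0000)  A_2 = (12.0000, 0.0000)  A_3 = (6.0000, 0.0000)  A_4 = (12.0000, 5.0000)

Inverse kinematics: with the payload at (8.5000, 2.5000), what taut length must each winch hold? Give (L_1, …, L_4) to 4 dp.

(8.2765, 4.3012, 3.5355, 4.3012)

L_1: Δ = A_1−P = (3.5000, 7.5000) → ‖Δ‖ = √68.5000 = 8.2765
L_2: Δ = A_2−P = (3.5000, -2.5000) → ‖Δ‖ = √18.5000 = 4.3012
L_3: Δ = A_3−P = (-2.5000, -2.5000) → ‖Δ‖ = √12.5000 = 3.5355
L_4: Δ = A_4−P = (3.5000, 2.5000) → ‖Δ‖ = √18.5000 = 4.3012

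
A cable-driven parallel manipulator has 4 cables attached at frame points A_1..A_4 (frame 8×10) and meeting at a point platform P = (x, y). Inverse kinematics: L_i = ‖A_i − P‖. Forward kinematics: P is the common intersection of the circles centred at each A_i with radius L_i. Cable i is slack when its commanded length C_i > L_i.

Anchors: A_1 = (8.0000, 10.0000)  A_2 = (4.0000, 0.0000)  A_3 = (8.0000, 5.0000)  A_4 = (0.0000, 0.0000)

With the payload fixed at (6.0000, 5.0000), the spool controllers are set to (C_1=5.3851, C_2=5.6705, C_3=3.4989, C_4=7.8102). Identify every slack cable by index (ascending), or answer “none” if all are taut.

i=1: geometric 5.3852 vs commanded 5.3851 ⇒ taut
i=2: geometric 5.3852 vs commanded 5.6705 ⇒ slack
i=3: geometric 2.0000 vs commanded 3.4989 ⇒ slack
i=4: geometric 7.8102 vs commanded 7.8102 ⇒ taut

2, 3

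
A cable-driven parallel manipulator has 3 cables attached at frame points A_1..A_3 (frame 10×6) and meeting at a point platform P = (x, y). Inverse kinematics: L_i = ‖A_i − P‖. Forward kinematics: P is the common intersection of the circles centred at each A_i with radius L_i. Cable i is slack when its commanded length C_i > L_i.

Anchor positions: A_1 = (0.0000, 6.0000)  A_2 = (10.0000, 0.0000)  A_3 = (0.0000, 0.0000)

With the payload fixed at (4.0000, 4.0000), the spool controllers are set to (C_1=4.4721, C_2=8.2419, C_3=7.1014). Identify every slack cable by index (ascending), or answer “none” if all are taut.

i=1: geometric 4.4721 vs commanded 4.4721 ⇒ taut
i=2: geometric 7.2111 vs commanded 8.2419 ⇒ slack
i=3: geometric 5.6569 vs commanded 7.1014 ⇒ slack

2, 3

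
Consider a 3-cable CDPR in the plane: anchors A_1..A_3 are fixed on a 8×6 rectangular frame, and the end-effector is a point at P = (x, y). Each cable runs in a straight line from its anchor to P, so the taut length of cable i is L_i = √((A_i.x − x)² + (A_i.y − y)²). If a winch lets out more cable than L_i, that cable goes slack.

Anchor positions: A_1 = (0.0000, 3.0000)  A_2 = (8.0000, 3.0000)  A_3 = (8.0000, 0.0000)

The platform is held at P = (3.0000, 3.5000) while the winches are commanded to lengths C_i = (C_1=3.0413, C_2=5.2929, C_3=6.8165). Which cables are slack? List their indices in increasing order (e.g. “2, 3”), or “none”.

2, 3

cable 1: √((-3.0000)²+(-0.5000)²)=3.0414, C_1=3.0413: taut
cable 2: √((5.0000)²+(-0.5000)²)=5.0249, C_2=5.2929: slack
cable 3: √((5.0000)²+(-3.5000)²)=6.1033, C_3=6.8165: slack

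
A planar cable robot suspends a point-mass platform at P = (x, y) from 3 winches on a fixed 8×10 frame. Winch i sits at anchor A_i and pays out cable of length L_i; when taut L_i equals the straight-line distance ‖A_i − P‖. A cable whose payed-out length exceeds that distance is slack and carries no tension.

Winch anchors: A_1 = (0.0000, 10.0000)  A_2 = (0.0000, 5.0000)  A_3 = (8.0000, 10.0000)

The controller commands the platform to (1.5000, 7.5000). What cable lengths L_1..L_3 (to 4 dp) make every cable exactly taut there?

(2.9155, 2.9155, 6.9642)

L_1 = √((0.0000−1.5000)² + (10.0000−7.5000)²) = 2.9155
L_2 = √((0.0000−1.5000)² + (5.0000−7.5000)²) = 2.9155
L_3 = √((8.0000−1.5000)² + (10.0000−7.5000)²) = 6.9642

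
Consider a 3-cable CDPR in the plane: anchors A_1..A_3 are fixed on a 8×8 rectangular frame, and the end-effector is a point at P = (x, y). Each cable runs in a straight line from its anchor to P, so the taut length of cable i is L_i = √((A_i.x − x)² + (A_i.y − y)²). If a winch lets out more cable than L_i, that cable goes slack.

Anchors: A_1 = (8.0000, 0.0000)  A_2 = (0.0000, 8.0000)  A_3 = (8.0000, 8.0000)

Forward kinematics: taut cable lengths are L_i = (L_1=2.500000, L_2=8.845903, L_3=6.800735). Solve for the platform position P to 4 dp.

(6.0000, 1.5000)

each cable: (A_i−P)·(A_i−P) = L_i²; let q_i = ‖A_i‖²−L_i²
q_1 = 64.0000+0.0000−6.2500 = 57.7500
row 1: 16.0000x − 16.0000y = 72.0000  (q_2=-14.2500)
row 2: 0.0000x − 16.0000y = -24.0000  (q_3=81.7500)
Cramer on rows 1–2 → x = 6.0000, y = 1.5000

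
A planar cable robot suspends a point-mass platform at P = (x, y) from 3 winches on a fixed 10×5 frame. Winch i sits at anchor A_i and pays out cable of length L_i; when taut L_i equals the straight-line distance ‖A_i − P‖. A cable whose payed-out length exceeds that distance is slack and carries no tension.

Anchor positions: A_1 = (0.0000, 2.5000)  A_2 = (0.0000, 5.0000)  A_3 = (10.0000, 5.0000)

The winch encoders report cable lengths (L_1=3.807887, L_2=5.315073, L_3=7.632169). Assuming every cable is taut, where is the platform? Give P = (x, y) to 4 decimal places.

(3.5000, 1.0000)

expand ‖A_i−P‖²=L_i² and subtract eq 1 (c_i ≔ ‖A_i‖²−L_i²)
c_1 = 0.0000+6.2500−14.5000 = -8.2500
eq1−eq2 → [0.0000  -5.0000]·P = -5.0000
eq1−eq3 → [-20.0000  -5.0000]·P = -75.0000
2×2 solve → P = (3.5000, 1.0000)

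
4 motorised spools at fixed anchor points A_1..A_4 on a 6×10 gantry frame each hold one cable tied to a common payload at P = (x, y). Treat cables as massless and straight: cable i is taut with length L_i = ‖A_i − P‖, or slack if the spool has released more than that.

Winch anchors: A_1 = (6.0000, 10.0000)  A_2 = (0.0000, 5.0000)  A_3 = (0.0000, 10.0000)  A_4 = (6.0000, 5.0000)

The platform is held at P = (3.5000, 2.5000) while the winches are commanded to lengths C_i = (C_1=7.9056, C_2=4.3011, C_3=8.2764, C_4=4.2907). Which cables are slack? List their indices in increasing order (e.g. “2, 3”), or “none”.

cable 1: √((2.5000)²+(7.5000)²)=7.9057, C_1=7.9056: taut
cable 2: √((-3.5000)²+(2.5000)²)=4.3012, C_2=4.3011: taut
cable 3: √((-3.5000)²+(7.5000)²)=8.2765, C_3=8.2764: taut
cable 4: √((2.5000)²+(2.5000)²)=3.5355, C_4=4.2907: slack

4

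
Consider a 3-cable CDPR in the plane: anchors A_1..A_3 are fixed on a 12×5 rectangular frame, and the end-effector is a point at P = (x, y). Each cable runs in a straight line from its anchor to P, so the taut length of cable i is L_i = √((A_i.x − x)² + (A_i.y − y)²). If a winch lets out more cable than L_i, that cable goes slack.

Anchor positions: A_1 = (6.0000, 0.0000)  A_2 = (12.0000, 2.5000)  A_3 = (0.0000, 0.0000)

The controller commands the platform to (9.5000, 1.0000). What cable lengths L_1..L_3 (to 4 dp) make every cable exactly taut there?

cable 1: Δx=-3.5000, Δy=-1.0000; L_1 = √(Δx²+Δy²) = 3.6401
cable 2: Δx=2.5000, Δy=1.5000; L_2 = √(Δx²+Δy²) = 2.9155
cable 3: Δx=-9.5000, Δy=-1.0000; L_3 = √(Δx²+Δy²) = 9.5525

(3.6401, 2.9155, 9.5525)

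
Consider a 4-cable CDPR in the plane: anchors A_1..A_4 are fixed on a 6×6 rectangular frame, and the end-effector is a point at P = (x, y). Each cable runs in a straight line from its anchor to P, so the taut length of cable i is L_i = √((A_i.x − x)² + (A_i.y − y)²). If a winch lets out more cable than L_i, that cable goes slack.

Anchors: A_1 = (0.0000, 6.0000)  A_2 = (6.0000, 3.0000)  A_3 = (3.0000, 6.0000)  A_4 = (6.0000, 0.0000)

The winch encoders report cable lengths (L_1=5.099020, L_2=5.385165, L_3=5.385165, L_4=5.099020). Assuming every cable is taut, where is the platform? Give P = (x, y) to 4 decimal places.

circle eqns → linear via eq_j − eq_1; set k_j = A_j·A_j − L_j²
k_1 = 0.0000+36.0000−26.0000 = 10.0000
-12.0000·x + 6.0000·y = k_1−k_2 = -6.0000
-6.0000·x + 0.0000·y = k_1−k_3 = -6.0000
-12.0000·x + 12.0000·y = k_1−k_4 = 0.0000
solve first two rows → x=1.0000, y=1.0000
check cable 4: ‖A_4−P‖² = 26.0000 ≈ L_4² = 26.0000 ✓

(1.0000, 1.0000)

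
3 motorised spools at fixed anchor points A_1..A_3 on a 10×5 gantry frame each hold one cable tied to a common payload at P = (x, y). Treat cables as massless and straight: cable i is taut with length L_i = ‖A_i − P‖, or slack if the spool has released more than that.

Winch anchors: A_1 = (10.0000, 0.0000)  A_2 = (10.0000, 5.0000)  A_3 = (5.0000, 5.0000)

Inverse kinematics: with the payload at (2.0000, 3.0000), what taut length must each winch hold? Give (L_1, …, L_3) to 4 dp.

L_1: Δ = A_1−P = (8.0000, -3.0000) → ‖Δ‖ = √73.0000 = 8.5440
L_2: Δ = A_2−P = (8.0000, 2.0000) → ‖Δ‖ = √68.0000 = 8.2462
L_3: Δ = A_3−P = (3.0000, 2.0000) → ‖Δ‖ = √13.0000 = 3.6056

(8.5440, 8.2462, 3.6056)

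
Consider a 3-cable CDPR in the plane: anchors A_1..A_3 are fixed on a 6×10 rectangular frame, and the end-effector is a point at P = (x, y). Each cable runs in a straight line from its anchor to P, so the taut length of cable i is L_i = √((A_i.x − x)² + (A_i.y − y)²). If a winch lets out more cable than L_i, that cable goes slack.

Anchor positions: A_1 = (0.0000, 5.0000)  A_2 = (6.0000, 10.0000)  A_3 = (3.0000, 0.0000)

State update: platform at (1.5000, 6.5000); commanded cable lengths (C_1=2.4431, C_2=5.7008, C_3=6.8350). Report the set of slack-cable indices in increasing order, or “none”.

1, 3

cable 1: L_1 = ‖A_1−P‖ = 2.1213;  C_1 = 2.4431 → slack
cable 2: L_2 = ‖A_2−P‖ = 5.7009;  C_2 = 5.7008 → taut
cable 3: L_3 = ‖A_3−P‖ = 6.6708;  C_3 = 6.8350 → slack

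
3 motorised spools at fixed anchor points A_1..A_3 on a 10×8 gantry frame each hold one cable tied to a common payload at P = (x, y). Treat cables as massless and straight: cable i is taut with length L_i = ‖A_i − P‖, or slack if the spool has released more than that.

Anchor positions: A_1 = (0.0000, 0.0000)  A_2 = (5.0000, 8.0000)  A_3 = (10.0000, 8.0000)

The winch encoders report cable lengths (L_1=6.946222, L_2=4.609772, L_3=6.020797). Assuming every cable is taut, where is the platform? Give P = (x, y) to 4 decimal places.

(6.0000, 3.5000)

expand ‖A_i−P‖²=L_i² and subtract eq 1 (q_i ≔ ‖A_i‖²−L_i²)
q_1 = 0.0000+0.0000−48.2500 = -48.2500
eq1−eq2 → [-10.0000  -16.0000]·P = -116.0000
eq1−eq3 → [-20.0000  -16.0000]·P = -176.0000
2×2 solve → P = (6.0000, 3.5000)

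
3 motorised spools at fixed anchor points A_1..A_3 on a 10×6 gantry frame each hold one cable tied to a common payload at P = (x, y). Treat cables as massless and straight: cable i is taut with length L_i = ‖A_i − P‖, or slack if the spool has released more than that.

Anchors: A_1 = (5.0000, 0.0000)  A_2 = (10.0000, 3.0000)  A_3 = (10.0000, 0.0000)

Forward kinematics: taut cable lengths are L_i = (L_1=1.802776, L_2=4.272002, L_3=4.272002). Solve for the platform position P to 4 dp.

circle eqns → linear via eq_j − eq_1; set c_j = A_j·A_j − L_j²
c_1 = 25.0000+0.0000−3.2500 = 21.7500
-10.0000·x − 6.0000·y = c_1−c_2 = -69.0000
-10.0000·x + 0.0000·y = c_1−c_3 = -60.0000
solve first two rows → x=6.0000, y=1.5000

(6.0000, 1.5000)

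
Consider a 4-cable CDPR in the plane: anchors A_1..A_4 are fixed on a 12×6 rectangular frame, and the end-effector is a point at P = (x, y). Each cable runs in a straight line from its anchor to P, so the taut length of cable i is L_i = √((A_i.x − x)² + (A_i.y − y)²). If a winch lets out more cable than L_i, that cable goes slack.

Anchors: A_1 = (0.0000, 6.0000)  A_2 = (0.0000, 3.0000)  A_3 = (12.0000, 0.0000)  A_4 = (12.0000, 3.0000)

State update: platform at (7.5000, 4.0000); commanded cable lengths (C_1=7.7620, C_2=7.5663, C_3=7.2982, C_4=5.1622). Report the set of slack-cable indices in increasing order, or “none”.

i=1: geometric 7.7621 vs commanded 7.7620 ⇒ taut
i=2: geometric 7.5664 vs commanded 7.5663 ⇒ taut
i=3: geometric 6.0208 vs commanded 7.2982 ⇒ slack
i=4: geometric 4.6098 vs commanded 5.1622 ⇒ slack

3, 4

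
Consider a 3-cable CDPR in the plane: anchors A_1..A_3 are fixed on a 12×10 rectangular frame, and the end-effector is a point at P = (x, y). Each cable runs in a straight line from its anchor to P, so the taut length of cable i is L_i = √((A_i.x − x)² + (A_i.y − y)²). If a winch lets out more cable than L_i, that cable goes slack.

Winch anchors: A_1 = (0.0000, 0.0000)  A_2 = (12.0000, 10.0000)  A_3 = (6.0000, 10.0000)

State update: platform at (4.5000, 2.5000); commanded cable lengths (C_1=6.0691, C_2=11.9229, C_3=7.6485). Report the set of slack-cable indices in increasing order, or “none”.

1, 2

cable 1: L_1 = ‖A_1−P‖ = 5.1478;  C_1 = 6.0691 → slack
cable 2: L_2 = ‖A_2−P‖ = 10.6066;  C_2 = 11.9229 → slack
cable 3: L_3 = ‖A_3−P‖ = 7.6485;  C_3 = 7.6485 → taut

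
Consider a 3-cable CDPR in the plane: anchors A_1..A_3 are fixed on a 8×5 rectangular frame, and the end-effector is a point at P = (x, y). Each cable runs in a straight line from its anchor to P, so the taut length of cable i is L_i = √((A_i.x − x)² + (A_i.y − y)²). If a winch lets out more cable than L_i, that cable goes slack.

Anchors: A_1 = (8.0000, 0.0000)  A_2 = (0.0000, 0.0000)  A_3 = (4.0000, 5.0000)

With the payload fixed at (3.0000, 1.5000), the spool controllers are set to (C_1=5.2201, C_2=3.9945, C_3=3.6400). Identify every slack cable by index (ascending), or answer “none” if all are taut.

cable 1: L_1 = ‖A_1−P‖ = 5.2202;  C_1 = 5.2201 → taut
cable 2: L_2 = ‖A_2−P‖ = 3.3541;  C_2 = 3.9945 → slack
cable 3: L_3 = ‖A_3−P‖ = 3.6401;  C_3 = 3.6400 → taut

2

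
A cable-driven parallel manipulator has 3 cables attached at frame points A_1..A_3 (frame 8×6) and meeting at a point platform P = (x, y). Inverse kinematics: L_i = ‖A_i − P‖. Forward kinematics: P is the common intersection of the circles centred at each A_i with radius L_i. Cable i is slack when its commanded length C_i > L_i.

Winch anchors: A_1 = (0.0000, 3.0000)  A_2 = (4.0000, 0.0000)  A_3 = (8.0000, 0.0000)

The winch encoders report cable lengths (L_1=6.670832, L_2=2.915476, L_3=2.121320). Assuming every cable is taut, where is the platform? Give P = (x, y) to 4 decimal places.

(6.5000, 1.5000)

each cable: (A_i−P)·(A_i−P) = L_i²; let k_i = ‖A_i‖²−L_i²
k_1 = 0.0000+9.0000−44.5000 = -35.5000
row 1: -8.0000x + 6.0000y = -43.0000  (k_2=7.5000)
row 2: -16.0000x + 6.0000y = -95.0000  (k_3=59.5000)
Cramer on rows 1–2 → x = 6.5000, y = 1.5000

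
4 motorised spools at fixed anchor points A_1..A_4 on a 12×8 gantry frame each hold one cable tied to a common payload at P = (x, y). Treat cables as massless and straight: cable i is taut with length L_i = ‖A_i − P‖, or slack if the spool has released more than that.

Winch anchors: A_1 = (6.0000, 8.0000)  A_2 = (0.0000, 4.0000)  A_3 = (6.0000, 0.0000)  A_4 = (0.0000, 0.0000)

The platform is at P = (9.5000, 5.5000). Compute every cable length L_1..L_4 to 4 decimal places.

L_1 = √((6.0000−9.5000)² + (8.0000−5.5000)²) = 4.3012
L_2 = √((0.0000−9.5000)² + (4.0000−5.5000)²) = 9.6177
L_3 = √((6.0000−9.5000)² + (0.0000−5.5000)²) = 6.5192
L_4 = √((0.0000−9.5000)² + (0.0000−5.5000)²) = 10.9772

(4.3012, 9.6177, 6.5192, 10.9772)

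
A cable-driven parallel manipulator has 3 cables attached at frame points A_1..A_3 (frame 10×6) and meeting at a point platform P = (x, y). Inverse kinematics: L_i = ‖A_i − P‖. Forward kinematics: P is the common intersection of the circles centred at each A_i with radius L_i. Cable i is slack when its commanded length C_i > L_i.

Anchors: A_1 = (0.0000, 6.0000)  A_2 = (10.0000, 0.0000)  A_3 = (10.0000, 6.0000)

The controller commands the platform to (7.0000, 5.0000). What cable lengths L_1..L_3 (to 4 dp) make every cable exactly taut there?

L_1: Δ = A_1−P = (-7.0000, 1.0000) → ‖Δ‖ = √50.0000 = 7.0711
L_2: Δ = A_2−P = (3.0000, -5.0000) → ‖Δ‖ = √34.0000 = 5.8310
L_3: Δ = A_3−P = (3.0000, 1.0000) → ‖Δ‖ = √10.0000 = 3.1623

(7.0711, 5.8310, 3.1623)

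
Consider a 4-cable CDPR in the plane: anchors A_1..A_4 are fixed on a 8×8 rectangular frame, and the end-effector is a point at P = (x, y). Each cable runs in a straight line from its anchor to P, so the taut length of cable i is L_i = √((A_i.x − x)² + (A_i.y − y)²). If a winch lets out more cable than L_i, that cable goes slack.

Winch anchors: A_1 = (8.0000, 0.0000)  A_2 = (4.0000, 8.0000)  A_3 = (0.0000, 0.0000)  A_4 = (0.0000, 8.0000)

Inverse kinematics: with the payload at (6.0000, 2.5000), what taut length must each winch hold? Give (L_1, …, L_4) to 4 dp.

(3.2016, 5.8523, 6.5000, 8.1394)

cable 1: Δx=2.0000, Δy=-2.5000; L_1 = √(Δx²+Δy²) = 3.2016
cable 2: Δx=-2.0000, Δy=5.5000; L_2 = √(Δx²+Δy²) = 5.8523
cable 3: Δx=-6.0000, Δy=-2.5000; L_3 = √(Δx²+Δy²) = 6.5000
cable 4: Δx=-6.0000, Δy=5.5000; L_4 = √(Δx²+Δy²) = 8.1394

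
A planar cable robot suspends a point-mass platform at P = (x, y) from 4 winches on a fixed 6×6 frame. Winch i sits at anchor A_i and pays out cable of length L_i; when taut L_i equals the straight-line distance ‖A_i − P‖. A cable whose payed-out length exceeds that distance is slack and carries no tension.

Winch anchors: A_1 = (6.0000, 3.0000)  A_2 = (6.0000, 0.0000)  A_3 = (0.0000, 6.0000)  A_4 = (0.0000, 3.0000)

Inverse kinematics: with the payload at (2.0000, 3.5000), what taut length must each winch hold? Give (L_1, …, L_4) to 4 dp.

cable 1: Δx=4.0000, Δy=-0.5000; L_1 = √(Δx²+Δy²) = 4.0311
cable 2: Δx=4.0000, Δy=-3.5000; L_2 = √(Δx²+Δy²) = 5.3151
cable 3: Δx=-2.0000, Δy=2.5000; L_3 = √(Δx²+Δy²) = 3.2016
cable 4: Δx=-2.0000, Δy=-0.5000; L_4 = √(Δx²+Δy²) = 2.0616

(4.0311, 5.3151, 3.2016, 2.0616)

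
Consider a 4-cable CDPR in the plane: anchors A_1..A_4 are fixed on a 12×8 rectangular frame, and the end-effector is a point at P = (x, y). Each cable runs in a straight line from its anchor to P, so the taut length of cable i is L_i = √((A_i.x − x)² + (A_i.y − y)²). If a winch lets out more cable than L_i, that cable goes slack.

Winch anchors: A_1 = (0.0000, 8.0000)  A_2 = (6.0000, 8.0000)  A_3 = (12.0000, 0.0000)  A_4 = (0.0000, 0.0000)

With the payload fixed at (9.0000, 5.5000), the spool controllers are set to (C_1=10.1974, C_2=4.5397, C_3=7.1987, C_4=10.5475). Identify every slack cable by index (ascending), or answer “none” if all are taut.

cable 1: L_1 = ‖A_1−P‖ = 9.3408;  C_1 = 10.1974 → slack
cable 2: L_2 = ‖A_2−P‖ = 3.9051;  C_2 = 4.5397 → slack
cable 3: L_3 = ‖A_3−P‖ = 6.2650;  C_3 = 7.1987 → slack
cable 4: L_4 = ‖A_4−P‖ = 10.5475;  C_4 = 10.5475 → taut

1, 2, 3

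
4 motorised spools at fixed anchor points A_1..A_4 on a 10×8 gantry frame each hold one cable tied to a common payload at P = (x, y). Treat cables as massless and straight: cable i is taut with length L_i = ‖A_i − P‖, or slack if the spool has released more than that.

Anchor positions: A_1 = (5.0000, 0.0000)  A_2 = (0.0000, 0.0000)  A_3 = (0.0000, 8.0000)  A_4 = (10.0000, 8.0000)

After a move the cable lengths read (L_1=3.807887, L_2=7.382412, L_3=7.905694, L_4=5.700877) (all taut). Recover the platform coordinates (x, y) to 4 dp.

circle eqns → linear via eq_j − eq_1; set k_j = A_j·A_j − L_j²
k_1 = 25.0000+0.0000−14.5000 = 10.5000
10.0000·x + 0.0000·y = k_1−k_2 = 65.0000
10.0000·x − 16.0000·y = k_1−k_3 = 9.0000
-10.0000·x − 16.0000·y = k_1−k_4 = -121.0000
solve first two rows → x=6.5000, y=3.5000
check cable 4: ‖A_4−P‖² = 32.5000 ≈ L_4² = 32.5000 ✓

(6.5000, 3.5000)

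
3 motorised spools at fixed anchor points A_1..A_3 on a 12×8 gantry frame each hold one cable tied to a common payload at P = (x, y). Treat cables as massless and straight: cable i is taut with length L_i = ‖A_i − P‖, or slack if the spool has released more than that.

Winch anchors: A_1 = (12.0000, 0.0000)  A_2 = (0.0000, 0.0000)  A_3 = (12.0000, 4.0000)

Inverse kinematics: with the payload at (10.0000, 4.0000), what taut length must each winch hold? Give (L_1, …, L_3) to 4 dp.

(4.4721, 10.7703, 2.0000)

L_1 = √((12.0000−10.0000)² + (0.0000−4.0000)²) = 4.4721
L_2 = √((0.0000−10.0000)² + (0.0000−4.0000)²) = 10.7703
L_3 = √((12.0000−10.0000)² + (4.0000−4.0000)²) = 2.0000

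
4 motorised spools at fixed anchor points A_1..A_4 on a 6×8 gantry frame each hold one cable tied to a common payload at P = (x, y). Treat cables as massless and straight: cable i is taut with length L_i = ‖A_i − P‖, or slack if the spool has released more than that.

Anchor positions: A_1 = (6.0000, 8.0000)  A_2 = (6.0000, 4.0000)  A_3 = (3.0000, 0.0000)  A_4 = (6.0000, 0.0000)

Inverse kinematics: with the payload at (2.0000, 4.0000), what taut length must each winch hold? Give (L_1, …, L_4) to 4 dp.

cable 1: Δx=4.0000, Δy=4.0000; L_1 = √(Δx²+Δy²) = 5.6569
cable 2: Δx=4.0000, Δy=0.0000; L_2 = √(Δx²+Δy²) = 4.0000
cable 3: Δx=1.0000, Δy=-4.0000; L_3 = √(Δx²+Δy²) = 4.1231
cable 4: Δx=4.0000, Δy=-4.0000; L_4 = √(Δx²+Δy²) = 5.6569

(5.6569, 4.0000, 4.1231, 5.6569)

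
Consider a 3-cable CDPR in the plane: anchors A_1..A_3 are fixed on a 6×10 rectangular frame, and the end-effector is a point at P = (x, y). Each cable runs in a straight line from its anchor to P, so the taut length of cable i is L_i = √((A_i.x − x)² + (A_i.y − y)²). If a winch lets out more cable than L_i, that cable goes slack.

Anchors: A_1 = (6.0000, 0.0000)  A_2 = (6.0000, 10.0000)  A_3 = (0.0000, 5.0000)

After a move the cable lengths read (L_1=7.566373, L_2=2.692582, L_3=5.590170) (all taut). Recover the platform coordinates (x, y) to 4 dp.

circle eqns → linear via eq_j − eq_1; set q_j = A_j·A_j − L_j²
q_1 = 36.0000+0.0000−57.2500 = -21.2500
0.0000·x − 20.0000·y = q_1−q_2 = -150.0000
12.0000·x − 10.0000·y = q_1−q_3 = -15.0000
solve first two rows → x=5.0000, y=7.5000

(5.0000, 7.5000)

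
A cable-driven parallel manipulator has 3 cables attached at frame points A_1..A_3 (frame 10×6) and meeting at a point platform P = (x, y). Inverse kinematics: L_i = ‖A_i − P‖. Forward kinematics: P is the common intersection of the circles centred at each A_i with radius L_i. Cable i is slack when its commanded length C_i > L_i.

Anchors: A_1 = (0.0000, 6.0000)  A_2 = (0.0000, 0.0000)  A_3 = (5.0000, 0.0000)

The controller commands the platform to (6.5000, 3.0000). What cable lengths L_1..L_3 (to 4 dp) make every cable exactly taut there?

(7.1589, 7.1589, 3.3541)

cable 1: Δx=-6.5000, Δy=3.0000; L_1 = √(Δx²+Δy²) = 7.1589
cable 2: Δx=-6.5000, Δy=-3.0000; L_2 = √(Δx²+Δy²) = 7.1589
cable 3: Δx=-1.5000, Δy=-3.0000; L_3 = √(Δx²+Δy²) = 3.3541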